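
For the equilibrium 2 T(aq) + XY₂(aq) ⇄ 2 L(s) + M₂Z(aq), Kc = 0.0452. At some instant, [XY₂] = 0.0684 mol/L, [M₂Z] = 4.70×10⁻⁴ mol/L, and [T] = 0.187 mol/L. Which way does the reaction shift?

(L is a pure solid — omitted from Qc.)
Qc = [M₂Z] / ([T]²·[XY₂]) = (4.70×10⁻⁴) / ((0.187)²·(0.0684)) = 0.196
Qc = 0.196 > Kc = 0.0452, so the reverse reaction proceeds.

reverse (toward reactants)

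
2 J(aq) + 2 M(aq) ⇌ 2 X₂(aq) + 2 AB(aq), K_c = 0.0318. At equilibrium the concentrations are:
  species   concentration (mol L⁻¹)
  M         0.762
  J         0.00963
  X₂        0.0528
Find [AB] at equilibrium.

[AB] = 0.0248 mol L⁻¹

At equilibrium, K_c = [X₂]²·[AB]² / ([J]²·[M]²) = 0.0318.
(0.0528)²·([AB])² / ((0.00963)²·(0.762)²) = 0.0318
[AB]² = 6.14×10⁻⁴ ⇒ [AB] = 0.0248 mol L⁻¹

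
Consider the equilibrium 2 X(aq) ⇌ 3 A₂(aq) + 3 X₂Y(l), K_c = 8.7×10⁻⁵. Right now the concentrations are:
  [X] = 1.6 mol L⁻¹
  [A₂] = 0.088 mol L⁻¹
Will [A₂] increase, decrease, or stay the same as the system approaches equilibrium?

decrease

(X₂Y is a pure liquid — omitted from Q_c.)
Q_c = [A₂]³ / [X]² = (0.088)³ / (1.6)² = 2.7×10⁻⁴
Q_c = 2.7×10⁻⁴ > K_c = 8.7×10⁻⁵: net reverse reaction.
A₂ is a product, so it decreases.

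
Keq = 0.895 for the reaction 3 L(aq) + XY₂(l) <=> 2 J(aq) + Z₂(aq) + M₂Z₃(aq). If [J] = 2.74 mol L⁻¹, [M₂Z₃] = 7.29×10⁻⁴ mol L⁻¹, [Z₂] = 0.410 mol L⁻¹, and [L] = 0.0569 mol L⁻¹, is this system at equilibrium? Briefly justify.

(XY₂ is a pure liquid — omitted from Q.)
Q = [J]²·[Z₂]·[M₂Z₃] / [L]³ = (2.74)²·(0.410)·(7.29×10⁻⁴) / (0.0569)³ = 12.2
Q = 12.2 > Keq = 0.895: net reverse reaction.

no; Q > K, reaction proceeds in reverse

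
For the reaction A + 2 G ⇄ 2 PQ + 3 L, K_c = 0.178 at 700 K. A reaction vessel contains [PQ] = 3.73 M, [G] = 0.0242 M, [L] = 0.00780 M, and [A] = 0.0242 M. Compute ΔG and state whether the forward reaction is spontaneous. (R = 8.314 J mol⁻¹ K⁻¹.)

Q_c = [PQ]²·[L]³ / ([A]·[G]²) = (3.73)²·(0.00780)³ / ((0.0242)·(0.0242)²) = 0.466
ΔG = RT ln(Q_c/K_c) = (8.314 J mol⁻¹ K⁻¹)(700 K) × ln(0.466/0.178)
   = (5.820 kJ/mol)(0.9624) = 5.60 kJ/mol
ΔG > 0, so the forward reaction is non-spontaneous (proceeds in reverse).

ΔG = 5.60 kJ/mol; the forward reaction is non-spontaneous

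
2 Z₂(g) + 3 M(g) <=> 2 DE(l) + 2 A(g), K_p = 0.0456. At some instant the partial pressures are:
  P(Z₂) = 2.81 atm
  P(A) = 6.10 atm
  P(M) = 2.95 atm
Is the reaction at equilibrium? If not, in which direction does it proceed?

reverse (toward reactants)

(DE is a pure liquid — omitted from Q_p.)
Q_p = P(A)² / (P(Z₂)²·P(M)³) = (6.10)² / ((2.81)²·(2.95)³) = 0.184
Q_p = 0.184 > K_p = 0.0456, so the reverse reaction proceeds.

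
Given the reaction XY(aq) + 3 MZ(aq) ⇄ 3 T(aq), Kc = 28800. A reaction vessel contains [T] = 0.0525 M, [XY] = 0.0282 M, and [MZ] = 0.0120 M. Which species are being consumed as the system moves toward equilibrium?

Qc = [T]³ / ([XY]·[MZ]³) = (0.0525)³ / ((0.0282)·(0.0120)³) = 2970
Qc = 2970 < Kc = 28800: net forward reaction.

XY, MZ (reactants)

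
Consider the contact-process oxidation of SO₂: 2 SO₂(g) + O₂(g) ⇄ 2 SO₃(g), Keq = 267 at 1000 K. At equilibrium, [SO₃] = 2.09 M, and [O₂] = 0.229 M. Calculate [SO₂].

[SO₂] = 0.267 M

At equilibrium, Keq = [SO₃]² / ([SO₂]²·[O₂]) = 267.
(2.09)² / (([SO₂])²·(0.229)) = 267
[SO₂]² = 0.0714 ⇒ [SO₂] = 0.267 M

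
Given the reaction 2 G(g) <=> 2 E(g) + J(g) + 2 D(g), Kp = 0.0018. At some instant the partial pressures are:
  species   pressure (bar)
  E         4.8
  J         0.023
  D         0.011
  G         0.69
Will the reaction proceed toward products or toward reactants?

Qp = P(E)²·P(J)·P(D)² / P(G)² = (4.8)²·(0.023)·(0.011)² / (0.69)² = 1.3×10⁻⁴
Qp = 1.3×10⁻⁴ < Kp = 0.0018, so the forward reaction proceeds.

in the forward direction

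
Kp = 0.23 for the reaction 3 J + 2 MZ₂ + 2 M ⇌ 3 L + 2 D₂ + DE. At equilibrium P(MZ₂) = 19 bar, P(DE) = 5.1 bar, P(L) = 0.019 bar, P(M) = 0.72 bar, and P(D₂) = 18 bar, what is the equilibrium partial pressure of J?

P(J) = 0.064 bar

At equilibrium, Kp = P(L)³·P(D₂)²·P(DE) / (P(J)³·P(MZ₂)²·P(M)²) = 0.23.
(0.019)³·(18)²·(5.1) / ((P(J))³·(19)²·(0.72)²) = 0.23
P(J)³ = 2.63×10⁻⁴ ⇒ P(J) = 0.064 bar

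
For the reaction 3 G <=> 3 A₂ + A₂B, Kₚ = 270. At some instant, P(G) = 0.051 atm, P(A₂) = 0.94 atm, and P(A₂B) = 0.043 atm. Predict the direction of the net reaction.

Qₚ = P(A₂)³·P(A₂B) / P(G)³ = (0.94)³·(0.043) / (0.051)³ = 270
Qₚ = 270 = Kₚ, so the system is already at equilibrium.

no net change (already at equilibrium)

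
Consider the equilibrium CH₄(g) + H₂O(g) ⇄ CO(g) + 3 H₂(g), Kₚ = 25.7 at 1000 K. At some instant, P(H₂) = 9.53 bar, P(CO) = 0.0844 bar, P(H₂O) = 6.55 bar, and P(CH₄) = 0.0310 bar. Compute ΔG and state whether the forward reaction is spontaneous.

Qₚ = P(CO)·P(H₂)³ / (P(CH₄)·P(H₂O)) = (0.0844)·(9.53)³ / ((0.0310)·(6.55)) = 360
ΔG = RT ln(Qₚ/Kₚ) = (8.314 J mol⁻¹ K⁻¹)(1000 K) × ln(360/25.7)
   = (8.314 kJ/mol)(2.640) = 21.9 kJ/mol
ΔG > 0, so the forward reaction is non-spontaneous (proceeds in reverse).

ΔG = 21.9 kJ/mol; the forward reaction is non-spontaneous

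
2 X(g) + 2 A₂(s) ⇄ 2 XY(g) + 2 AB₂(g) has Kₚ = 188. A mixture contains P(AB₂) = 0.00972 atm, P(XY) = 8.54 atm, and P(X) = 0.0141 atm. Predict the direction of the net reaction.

(A₂ is a pure solid — omitted from Qₚ.)
Qₚ = P(XY)²·P(AB₂)² / P(X)² = (8.54)²·(0.00972)² / (0.0141)² = 34.7
Qₚ = 34.7 < Kₚ = 188, so the forward reaction proceeds.

forward (toward products)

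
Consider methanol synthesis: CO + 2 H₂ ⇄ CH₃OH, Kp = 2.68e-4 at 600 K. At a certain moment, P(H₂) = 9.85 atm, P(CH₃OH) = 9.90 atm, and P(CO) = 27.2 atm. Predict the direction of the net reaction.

Qp = P(CH₃OH) / (P(CO)·P(H₂)²) = (9.90) / ((27.2)·(9.85)²) = 0.00375
Qp = 0.00375 > Kp = 2.68e-4, so the reverse reaction proceeds.

toward reactants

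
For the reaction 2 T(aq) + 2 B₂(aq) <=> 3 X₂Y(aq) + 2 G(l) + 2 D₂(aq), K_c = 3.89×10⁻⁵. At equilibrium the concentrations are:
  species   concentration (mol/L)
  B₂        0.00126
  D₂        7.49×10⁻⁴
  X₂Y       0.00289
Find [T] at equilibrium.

[T] = 0.0148 mol/L

(G is a pure liquid — omitted from K_c.)
At equilibrium, K_c = [X₂Y]³·[D₂]² / ([T]²·[B₂]²) = 3.89×10⁻⁵.
(0.00289)³·(7.49×10⁻⁴)² / (([T])²·(0.00126)²) = 3.89×10⁻⁵
[T]² = 2.19×10⁻⁴ ⇒ [T] = 0.0148 mol/L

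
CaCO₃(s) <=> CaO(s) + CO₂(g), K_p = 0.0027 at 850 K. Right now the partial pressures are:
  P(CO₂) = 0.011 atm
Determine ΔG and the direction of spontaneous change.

(CaCO₃, CaO are pure solids — omitted from Q_p.)
Q_p = P(CO₂) = 0.0110
ΔG = RT ln(Q_p/K_p) = (8.314 J mol⁻¹ K⁻¹)(850 K) × ln(0.0110/0.0027)
   = (7.067 kJ/mol)(1.405) = 9.93 kJ/mol
ΔG > 0, so the forward reaction is non-spontaneous (proceeds in reverse).

ΔG = 9.93 kJ/mol; the forward reaction is non-spontaneous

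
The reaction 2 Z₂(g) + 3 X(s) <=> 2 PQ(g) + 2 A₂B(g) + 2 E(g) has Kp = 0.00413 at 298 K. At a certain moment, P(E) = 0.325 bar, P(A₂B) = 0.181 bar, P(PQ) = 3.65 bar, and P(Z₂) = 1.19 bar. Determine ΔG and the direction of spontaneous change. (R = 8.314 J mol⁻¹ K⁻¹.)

ΔG = 5.12 kJ/mol; the forward reaction is non-spontaneous

(X is a pure solid — omitted from Qp.)
Qp = P(PQ)²·P(A₂B)²·P(E)² / P(Z₂)² = (3.65)²·(0.181)²·(0.325)² / (1.19)² = 0.0326
ΔG = RT ln(Qp/Kp) = (8.314 J mol⁻¹ K⁻¹)(298 K) × ln(0.0326/0.00413)
   = (2.478 kJ/mol)(2.066) = 5.12 kJ/mol
ΔG > 0, so the forward reaction is non-spontaneous (proceeds in reverse).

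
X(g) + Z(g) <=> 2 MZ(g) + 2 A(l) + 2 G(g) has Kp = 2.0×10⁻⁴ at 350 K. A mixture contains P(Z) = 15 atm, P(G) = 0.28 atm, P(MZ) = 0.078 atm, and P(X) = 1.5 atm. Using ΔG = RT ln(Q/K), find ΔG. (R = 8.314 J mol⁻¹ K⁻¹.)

ΔG = -6.53 kJ/mol

(A is a pure liquid — omitted from Qp.)
Qp = P(MZ)²·P(G)² / (P(X)·P(Z)) = (0.078)²·(0.28)² / ((1.5)·(15)) = 2.12×10⁻⁵
ΔG = RT ln(Qp/Kp) = (8.314 J mol⁻¹ K⁻¹)(350 K) × ln(2.12×10⁻⁵/2.0×10⁻⁴)
   = (2.910 kJ/mol)(-2.244) = -6.53 kJ/mol
ΔG < 0, so the forward reaction is spontaneous (proceeds forward).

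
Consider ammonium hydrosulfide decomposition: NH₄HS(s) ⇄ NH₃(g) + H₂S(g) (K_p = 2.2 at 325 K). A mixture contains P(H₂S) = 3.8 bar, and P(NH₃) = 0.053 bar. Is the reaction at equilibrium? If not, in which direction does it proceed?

to the right

(NH₄HS is a pure solid — omitted from Q_p.)
Q_p = P(NH₃)·P(H₂S) = (0.053)·(3.8) = 0.20
Q_p = 0.20 < K_p = 2.2, so the forward reaction proceeds.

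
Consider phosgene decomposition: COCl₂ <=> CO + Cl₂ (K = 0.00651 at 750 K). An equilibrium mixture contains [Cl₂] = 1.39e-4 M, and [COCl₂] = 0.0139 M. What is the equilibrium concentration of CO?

At equilibrium, K = [CO]·[Cl₂] / [COCl₂] = 0.00651.
([CO])·(1.39e-4) / (0.0139) = 0.00651
[CO] = 0.651 M

[CO] = 0.651 M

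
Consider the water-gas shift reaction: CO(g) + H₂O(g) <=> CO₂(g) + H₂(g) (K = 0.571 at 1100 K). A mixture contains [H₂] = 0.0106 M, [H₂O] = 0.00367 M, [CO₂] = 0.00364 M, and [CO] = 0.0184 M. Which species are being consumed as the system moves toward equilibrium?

Q = [CO₂]·[H₂] / ([CO]·[H₂O]) = (0.00364)·(0.0106) / ((0.0184)·(0.00367)) = 0.571
Q = 0.571 = K; the system is at equilibrium.

none (at equilibrium)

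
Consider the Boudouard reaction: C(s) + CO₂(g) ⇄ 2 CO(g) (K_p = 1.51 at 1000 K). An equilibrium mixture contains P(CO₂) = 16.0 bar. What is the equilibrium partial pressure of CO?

(C is a pure solid — omitted from K_p.)
At equilibrium, K_p = P(CO)² / P(CO₂) = 1.51.
(P(CO))² / (16.0) = 1.51
P(CO)² = 24.2 ⇒ P(CO) = 4.92 bar

P(CO) = 4.92 bar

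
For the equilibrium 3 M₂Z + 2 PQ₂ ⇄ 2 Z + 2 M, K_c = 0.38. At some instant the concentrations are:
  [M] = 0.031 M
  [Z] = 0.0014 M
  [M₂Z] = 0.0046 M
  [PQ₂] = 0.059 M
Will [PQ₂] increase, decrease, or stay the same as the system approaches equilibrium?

Q_c = [Z]²·[M]² / ([M₂Z]³·[PQ₂]²) = (0.0014)²·(0.031)² / ((0.0046)³·(0.059)²) = 5.6
Q_c = 5.6 > K_c = 0.38: net reverse reaction.
PQ₂ is a reactant, so it increases.

increase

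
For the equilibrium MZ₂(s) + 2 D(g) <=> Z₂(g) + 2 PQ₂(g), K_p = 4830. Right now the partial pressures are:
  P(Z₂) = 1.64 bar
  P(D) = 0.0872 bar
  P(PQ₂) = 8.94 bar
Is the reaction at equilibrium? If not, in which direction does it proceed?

(MZ₂ is a pure solid — omitted from Q_p.)
Q_p = P(Z₂)·P(PQ₂)² / P(D)² = (1.64)·(8.94)² / (0.0872)² = 17200
Q_p = 17200 > K_p = 4830, so the reverse reaction proceeds.

in the reverse direction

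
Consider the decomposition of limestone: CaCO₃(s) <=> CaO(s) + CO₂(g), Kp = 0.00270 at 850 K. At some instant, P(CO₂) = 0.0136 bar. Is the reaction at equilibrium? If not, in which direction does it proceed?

in the reverse direction

(CaCO₃, CaO are pure solids — omitted from Qp.)
Qp = P(CO₂) = 0.0136
Qp = 0.0136 > Kp = 0.00270, so the reverse reaction proceeds.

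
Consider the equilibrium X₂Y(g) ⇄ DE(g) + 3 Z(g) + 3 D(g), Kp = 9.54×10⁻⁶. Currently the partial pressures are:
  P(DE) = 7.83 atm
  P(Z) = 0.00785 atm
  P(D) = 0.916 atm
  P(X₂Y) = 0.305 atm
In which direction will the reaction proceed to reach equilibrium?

at equilibrium

Qp = P(DE)·P(Z)³·P(D)³ / P(X₂Y) = (7.83)·(0.00785)³·(0.916)³ / (0.305) = 9.54×10⁻⁶
Qp = 9.54×10⁻⁶ = Kp, so the system is already at equilibrium.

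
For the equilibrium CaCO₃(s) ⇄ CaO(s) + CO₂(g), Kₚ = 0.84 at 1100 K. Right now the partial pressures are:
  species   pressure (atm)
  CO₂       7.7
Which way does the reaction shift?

toward reactants

(CaCO₃, CaO are pure solids — omitted from Qₚ.)
Qₚ = P(CO₂) = 7.7
Qₚ = 7.7 > Kₚ = 0.84, so the reverse reaction proceeds.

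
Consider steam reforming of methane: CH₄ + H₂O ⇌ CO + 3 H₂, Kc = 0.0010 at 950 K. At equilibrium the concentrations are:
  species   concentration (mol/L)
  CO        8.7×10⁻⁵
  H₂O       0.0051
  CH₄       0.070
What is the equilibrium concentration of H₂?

[H₂] = 0.16 mol/L

At equilibrium, Kc = [CO]·[H₂]³ / ([CH₄]·[H₂O]) = 0.0010.
(8.7×10⁻⁵)·([H₂])³ / ((0.070)·(0.0051)) = 0.0010
[H₂]³ = 0.00410 ⇒ [H₂] = 0.16 mol/L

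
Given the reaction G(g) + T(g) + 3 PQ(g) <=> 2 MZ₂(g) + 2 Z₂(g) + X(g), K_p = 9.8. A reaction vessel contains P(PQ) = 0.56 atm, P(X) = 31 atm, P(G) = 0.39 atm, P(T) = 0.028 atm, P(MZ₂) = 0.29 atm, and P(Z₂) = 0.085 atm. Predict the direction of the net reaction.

Q_p = P(MZ₂)²·P(Z₂)²·P(X) / (P(G)·P(T)·P(PQ)³) = (0.29)²·(0.085)²·(31) / ((0.39)·(0.028)·(0.56)³) = 9.8
Q_p = 9.8 = K_p, so the system is already at equilibrium.

neither direction; the system is at equilibrium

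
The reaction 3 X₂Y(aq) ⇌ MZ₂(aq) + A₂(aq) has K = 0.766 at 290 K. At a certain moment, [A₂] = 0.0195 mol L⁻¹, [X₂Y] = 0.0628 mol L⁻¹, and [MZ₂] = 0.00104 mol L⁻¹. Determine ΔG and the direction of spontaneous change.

ΔG = -5.39 kJ/mol; the forward reaction is spontaneous

Q = [MZ₂]·[A₂] / [X₂Y]³ = (0.00104)·(0.0195) / (0.0628)³ = 0.0819
ΔG = RT ln(Q/K) = (8.314 J mol⁻¹ K⁻¹)(290 K) × ln(0.0819/0.766)
   = (2.411 kJ/mol)(-2.236) = -5.39 kJ/mol
ΔG < 0, so the forward reaction is spontaneous (proceeds forward).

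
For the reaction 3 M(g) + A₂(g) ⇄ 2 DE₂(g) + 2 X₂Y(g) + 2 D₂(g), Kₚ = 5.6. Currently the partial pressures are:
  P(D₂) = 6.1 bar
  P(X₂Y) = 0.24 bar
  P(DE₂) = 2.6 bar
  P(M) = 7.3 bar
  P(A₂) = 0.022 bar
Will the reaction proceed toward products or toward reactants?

in the forward direction

Qₚ = P(DE₂)²·P(X₂Y)²·P(D₂)² / (P(M)³·P(A₂)) = (2.6)²·(0.24)²·(6.1)² / ((7.3)³·(0.022)) = 1.7
Qₚ = 1.7 < Kₚ = 5.6, so the forward reaction proceeds.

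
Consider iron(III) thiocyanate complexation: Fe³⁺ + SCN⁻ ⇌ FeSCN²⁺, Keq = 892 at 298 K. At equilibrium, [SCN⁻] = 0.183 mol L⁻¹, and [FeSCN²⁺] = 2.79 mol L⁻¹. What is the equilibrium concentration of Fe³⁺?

At equilibrium, Keq = [FeSCN²⁺] / ([Fe³⁺]·[SCN⁻]) = 892.
(2.79) / (([Fe³⁺])·(0.183)) = 892
[Fe³⁺] = 0.0171 mol L⁻¹

[Fe³⁺] = 0.0171 mol L⁻¹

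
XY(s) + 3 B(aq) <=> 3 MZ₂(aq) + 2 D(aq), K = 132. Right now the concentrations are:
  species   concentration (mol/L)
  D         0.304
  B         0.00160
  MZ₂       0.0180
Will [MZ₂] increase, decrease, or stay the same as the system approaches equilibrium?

(XY is a pure solid — omitted from Q.)
Q = [MZ₂]³·[D]² / [B]³ = (0.0180)³·(0.304)² / (0.00160)³ = 132
Q = 132 = K; the system is at equilibrium.

stay the same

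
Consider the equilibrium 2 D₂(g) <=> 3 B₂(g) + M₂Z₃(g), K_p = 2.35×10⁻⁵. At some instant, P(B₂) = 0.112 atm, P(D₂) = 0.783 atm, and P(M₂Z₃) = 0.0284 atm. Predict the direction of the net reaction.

Q_p = P(B₂)³·P(M₂Z₃) / P(D₂)² = (0.112)³·(0.0284) / (0.783)² = 6.51×10⁻⁵
Q_p = 6.51×10⁻⁵ > K_p = 2.35×10⁻⁵, so the reverse reaction proceeds.

to the left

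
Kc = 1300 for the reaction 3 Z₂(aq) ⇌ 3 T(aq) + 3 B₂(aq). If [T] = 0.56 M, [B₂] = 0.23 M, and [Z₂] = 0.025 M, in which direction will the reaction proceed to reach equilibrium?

Qc = [T]³·[B₂]³ / [Z₂]³ = (0.56)³·(0.23)³ / (0.025)³ = 140
Qc = 140 < Kc = 1300, so the forward reaction proceeds.

forward (toward products)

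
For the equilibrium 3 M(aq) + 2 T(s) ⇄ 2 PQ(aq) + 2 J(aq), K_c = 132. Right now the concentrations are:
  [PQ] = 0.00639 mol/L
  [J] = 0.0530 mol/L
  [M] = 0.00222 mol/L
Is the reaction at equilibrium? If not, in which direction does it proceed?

(T is a pure solid — omitted from Q_c.)
Q_c = [PQ]²·[J]² / [M]³ = (0.00639)²·(0.0530)² / (0.00222)³ = 10.5
Q_c = 10.5 < K_c = 132, so the forward reaction proceeds.

forward (toward products)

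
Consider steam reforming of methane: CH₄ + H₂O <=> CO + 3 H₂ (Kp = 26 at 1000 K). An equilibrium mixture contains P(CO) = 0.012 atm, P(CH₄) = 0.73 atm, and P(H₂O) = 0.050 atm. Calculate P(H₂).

P(H₂) = 4.3 atm

At equilibrium, Kp = P(CO)·P(H₂)³ / (P(CH₄)·P(H₂O)) = 26.
(0.012)·(P(H₂))³ / ((0.73)·(0.050)) = 26
P(H₂)³ = 79.1 ⇒ P(H₂) = 4.3 atm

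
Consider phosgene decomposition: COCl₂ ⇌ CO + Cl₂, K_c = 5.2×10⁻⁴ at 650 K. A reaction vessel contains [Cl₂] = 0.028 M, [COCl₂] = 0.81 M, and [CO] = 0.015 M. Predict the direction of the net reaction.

no net change (already at equilibrium)

Q_c = [CO]·[Cl₂] / [COCl₂] = (0.015)·(0.028) / (0.81) = 5.2×10⁻⁴
Q_c = 5.2×10⁻⁴ = K_c, so the system is already at equilibrium.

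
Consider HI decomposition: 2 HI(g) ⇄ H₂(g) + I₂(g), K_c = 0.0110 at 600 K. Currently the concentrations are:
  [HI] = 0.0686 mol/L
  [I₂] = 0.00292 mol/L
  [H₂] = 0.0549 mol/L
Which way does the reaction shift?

to the left

Q_c = [H₂]·[I₂] / [HI]² = (0.0549)·(0.00292) / (0.0686)² = 0.0341
Q_c = 0.0341 > K_c = 0.0110, so the reverse reaction proceeds.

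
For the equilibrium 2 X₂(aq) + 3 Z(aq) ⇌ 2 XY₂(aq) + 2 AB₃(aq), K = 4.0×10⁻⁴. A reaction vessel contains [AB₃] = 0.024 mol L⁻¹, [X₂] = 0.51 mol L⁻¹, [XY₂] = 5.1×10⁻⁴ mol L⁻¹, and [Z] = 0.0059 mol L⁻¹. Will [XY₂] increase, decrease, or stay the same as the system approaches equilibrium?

Q = [XY₂]²·[AB₃]² / ([X₂]²·[Z]³) = (5.1×10⁻⁴)²·(0.024)² / ((0.51)²·(0.0059)³) = 0.0028
Q = 0.0028 > K = 4.0×10⁻⁴: net reverse reaction.
XY₂ is a product, so it decreases.

decrease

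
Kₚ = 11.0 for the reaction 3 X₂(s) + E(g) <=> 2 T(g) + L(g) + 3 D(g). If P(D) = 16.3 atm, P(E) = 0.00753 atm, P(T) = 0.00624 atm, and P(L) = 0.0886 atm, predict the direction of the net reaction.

toward products

(X₂ is a pure solid — omitted from Qₚ.)
Qₚ = P(T)²·P(L)·P(D)³ / P(E) = (0.00624)²·(0.0886)·(16.3)³ / (0.00753) = 1.98
Qₚ = 1.98 < Kₚ = 11.0, so the forward reaction proceeds.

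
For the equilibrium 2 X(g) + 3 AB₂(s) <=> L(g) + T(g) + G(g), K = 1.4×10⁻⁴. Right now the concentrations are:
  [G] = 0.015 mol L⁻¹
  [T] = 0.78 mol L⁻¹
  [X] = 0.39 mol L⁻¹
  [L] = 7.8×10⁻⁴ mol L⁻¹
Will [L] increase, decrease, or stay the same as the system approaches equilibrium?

increase

(AB₂ is a pure solid — omitted from Q.)
Q = [L]·[T]·[G] / [X]² = (7.8×10⁻⁴)·(0.78)·(0.015) / (0.39)² = 6.0×10⁻⁵
Q = 6.0×10⁻⁵ < K = 1.4×10⁻⁴: net forward reaction.
L is a product, so it increases.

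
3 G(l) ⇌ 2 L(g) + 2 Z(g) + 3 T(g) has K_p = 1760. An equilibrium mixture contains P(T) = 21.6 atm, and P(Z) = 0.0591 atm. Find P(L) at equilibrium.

P(L) = 7.07 atm

(G is a pure liquid — omitted from K_p.)
At equilibrium, K_p = P(L)²·P(Z)²·P(T)³ = 1760.
(P(L))²·(0.0591)²·(21.6)³ = 1760
P(L)² = 50.0 ⇒ P(L) = 7.07 atm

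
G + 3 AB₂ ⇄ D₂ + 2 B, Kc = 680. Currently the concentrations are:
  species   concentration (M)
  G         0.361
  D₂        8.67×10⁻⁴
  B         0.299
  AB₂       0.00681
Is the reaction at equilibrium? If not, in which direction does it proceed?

neither direction; the system is at equilibrium

Qc = [D₂]·[B]² / ([G]·[AB₂]³) = (8.67×10⁻⁴)·(0.299)² / ((0.361)·(0.00681)³) = 680
Qc = 680 = Kc, so the system is already at equilibrium.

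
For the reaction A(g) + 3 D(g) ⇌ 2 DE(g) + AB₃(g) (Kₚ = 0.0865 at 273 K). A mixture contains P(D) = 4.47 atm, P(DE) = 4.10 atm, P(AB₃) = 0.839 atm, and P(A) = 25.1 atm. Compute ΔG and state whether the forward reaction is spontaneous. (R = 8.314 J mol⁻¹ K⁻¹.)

Qₚ = P(DE)²·P(AB₃) / (P(A)·P(D)³) = (4.10)²·(0.839) / ((25.1)·(4.47)³) = 0.00629
ΔG = RT ln(Qₚ/Kₚ) = (8.314 J mol⁻¹ K⁻¹)(273 K) × ln(0.00629/0.0865)
   = (2.270 kJ/mol)(-2.621) = -5.95 kJ/mol
ΔG < 0, so the forward reaction is spontaneous (proceeds forward).

ΔG = -5.95 kJ/mol; the forward reaction is spontaneous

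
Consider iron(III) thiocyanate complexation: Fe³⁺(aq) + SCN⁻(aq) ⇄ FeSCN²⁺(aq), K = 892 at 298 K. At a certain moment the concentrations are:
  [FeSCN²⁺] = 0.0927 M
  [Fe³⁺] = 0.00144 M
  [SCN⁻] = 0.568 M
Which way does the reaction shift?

to the right

Q = [FeSCN²⁺] / ([Fe³⁺]·[SCN⁻]) = (0.0927) / ((0.00144)·(0.568)) = 113
Q = 113 < K = 892, so the forward reaction proceeds.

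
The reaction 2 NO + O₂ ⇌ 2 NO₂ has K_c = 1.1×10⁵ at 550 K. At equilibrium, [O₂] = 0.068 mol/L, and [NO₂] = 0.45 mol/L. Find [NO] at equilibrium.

[NO] = 0.0052 mol/L

At equilibrium, K_c = [NO₂]² / ([NO]²·[O₂]) = 1.1×10⁵.
(0.45)² / (([NO])²·(0.068)) = 1.1×10⁵
[NO]² = 2.71×10⁻⁵ ⇒ [NO] = 0.0052 mol/L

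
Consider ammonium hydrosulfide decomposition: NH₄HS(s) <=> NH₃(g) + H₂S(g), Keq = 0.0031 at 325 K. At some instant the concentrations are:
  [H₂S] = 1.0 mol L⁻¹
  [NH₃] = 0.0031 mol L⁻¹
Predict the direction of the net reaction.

at equilibrium

(NH₄HS is a pure solid — omitted from Q.)
Q = [NH₃]·[H₂S] = (0.0031)·(1.0) = 0.0031
Q = 0.0031 = Keq, so the system is already at equilibrium.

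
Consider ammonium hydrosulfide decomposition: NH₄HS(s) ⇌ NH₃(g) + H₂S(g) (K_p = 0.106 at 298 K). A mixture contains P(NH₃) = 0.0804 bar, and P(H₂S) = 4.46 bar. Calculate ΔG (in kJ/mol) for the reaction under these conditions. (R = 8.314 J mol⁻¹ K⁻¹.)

(NH₄HS is a pure solid — omitted from Q_p.)
Q_p = P(NH₃)·P(H₂S) = (0.0804)·(4.46) = 0.359
ΔG = RT ln(Q_p/K_p) = (8.314 J mol⁻¹ K⁻¹)(298 K) × ln(0.359/0.106)
   = (2.478 kJ/mol)(1.220) = 3.02 kJ/mol
ΔG > 0, so the forward reaction is non-spontaneous (proceeds in reverse).

ΔG = 3.02 kJ/mol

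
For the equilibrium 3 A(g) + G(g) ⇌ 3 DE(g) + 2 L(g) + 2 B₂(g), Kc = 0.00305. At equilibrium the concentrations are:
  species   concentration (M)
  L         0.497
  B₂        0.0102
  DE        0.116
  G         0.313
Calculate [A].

At equilibrium, Kc = [DE]³·[L]²·[B₂]² / ([A]³·[G]) = 0.00305.
(0.116)³·(0.497)²·(0.0102)² / (([A])³·(0.313)) = 0.00305
[A]³ = 4.20e-5 ⇒ [A] = 0.0348 M

[A] = 0.0348 M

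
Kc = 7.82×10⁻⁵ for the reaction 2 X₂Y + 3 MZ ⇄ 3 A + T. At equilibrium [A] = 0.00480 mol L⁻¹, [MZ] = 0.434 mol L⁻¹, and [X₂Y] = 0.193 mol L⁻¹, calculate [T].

[T] = 2.15 mol L⁻¹

At equilibrium, Kc = [A]³·[T] / ([X₂Y]²·[MZ]³) = 7.82×10⁻⁵.
(0.00480)³·([T]) / ((0.193)²·(0.434)³) = 7.82×10⁻⁵
[T] = 2.15 mol L⁻¹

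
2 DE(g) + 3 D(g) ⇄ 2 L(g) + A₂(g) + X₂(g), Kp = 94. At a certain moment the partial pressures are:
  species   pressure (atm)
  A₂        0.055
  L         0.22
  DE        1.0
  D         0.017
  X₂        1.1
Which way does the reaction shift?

Qp = P(L)²·P(A₂)·P(X₂) / (P(DE)²·P(D)³) = (0.22)²·(0.055)·(1.1) / ((1.0)²·(0.017)³) = 600
Qp = 600 > Kp = 94, so the reverse reaction proceeds.

reverse (toward reactants)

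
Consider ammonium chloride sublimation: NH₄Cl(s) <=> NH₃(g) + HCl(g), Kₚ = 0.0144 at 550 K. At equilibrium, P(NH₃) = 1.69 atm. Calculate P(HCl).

(NH₄Cl is a pure solid — omitted from Kₚ.)
At equilibrium, Kₚ = P(NH₃)·P(HCl) = 0.0144.
(1.69)·(P(HCl)) = 0.0144
P(HCl) = 0.00852 atm

P(HCl) = 0.00852 atm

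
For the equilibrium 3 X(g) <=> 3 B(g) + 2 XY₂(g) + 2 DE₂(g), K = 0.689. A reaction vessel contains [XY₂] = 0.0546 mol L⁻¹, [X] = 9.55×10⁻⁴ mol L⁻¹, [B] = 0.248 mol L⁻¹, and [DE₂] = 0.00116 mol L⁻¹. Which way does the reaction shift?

Q = [B]³·[XY₂]²·[DE₂]² / [X]³ = (0.248)³·(0.0546)²·(0.00116)² / (9.55×10⁻⁴)³ = 0.0702
Q = 0.0702 < K = 0.689, so the forward reaction proceeds.

to the right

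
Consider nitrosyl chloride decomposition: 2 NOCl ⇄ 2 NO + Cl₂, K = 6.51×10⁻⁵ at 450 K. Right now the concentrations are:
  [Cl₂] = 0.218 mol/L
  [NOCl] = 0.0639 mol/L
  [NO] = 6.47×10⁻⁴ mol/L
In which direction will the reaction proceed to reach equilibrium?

Q = [NO]²·[Cl₂] / [NOCl]² = (6.47×10⁻⁴)²·(0.218) / (0.0639)² = 2.23×10⁻⁵
Q = 2.23×10⁻⁵ < K = 6.51×10⁻⁵, so the forward reaction proceeds.

to the right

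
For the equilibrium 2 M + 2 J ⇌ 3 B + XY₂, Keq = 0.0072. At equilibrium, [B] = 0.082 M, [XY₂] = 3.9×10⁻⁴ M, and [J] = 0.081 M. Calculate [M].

At equilibrium, Keq = [B]³·[XY₂] / ([M]²·[J]²) = 0.0072.
(0.082)³·(3.9×10⁻⁴) / (([M])²·(0.081)²) = 0.0072
[M]² = 0.00455 ⇒ [M] = 0.067 M

[M] = 0.067 M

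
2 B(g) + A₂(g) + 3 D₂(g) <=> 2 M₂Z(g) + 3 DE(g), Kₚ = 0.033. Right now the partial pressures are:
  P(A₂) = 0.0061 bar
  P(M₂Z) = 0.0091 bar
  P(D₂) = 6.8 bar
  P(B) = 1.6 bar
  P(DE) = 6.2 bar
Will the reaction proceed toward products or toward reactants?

in the forward direction

Qₚ = P(M₂Z)²·P(DE)³ / (P(B)²·P(A₂)·P(D₂)³) = (0.0091)²·(6.2)³ / ((1.6)²·(0.0061)·(6.8)³) = 0.0040
Qₚ = 0.0040 < Kₚ = 0.033, so the forward reaction proceeds.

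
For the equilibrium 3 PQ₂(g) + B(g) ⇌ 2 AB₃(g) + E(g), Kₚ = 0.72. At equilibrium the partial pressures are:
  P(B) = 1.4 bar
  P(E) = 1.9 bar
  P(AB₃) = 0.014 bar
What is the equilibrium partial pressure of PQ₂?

P(PQ₂) = 0.072 bar

At equilibrium, Kₚ = P(AB₃)²·P(E) / (P(PQ₂)³·P(B)) = 0.72.
(0.014)²·(1.9) / ((P(PQ₂))³·(1.4)) = 0.72
P(PQ₂)³ = 3.69e-4 ⇒ P(PQ₂) = 0.072 bar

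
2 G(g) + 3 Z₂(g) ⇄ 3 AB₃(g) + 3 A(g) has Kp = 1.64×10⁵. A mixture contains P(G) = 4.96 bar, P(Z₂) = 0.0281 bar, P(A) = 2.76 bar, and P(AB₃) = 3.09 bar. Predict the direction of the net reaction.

Qp = P(AB₃)³·P(A)³ / (P(G)²·P(Z₂)³) = (3.09)³·(2.76)³ / ((4.96)²·(0.0281)³) = 1.14×10⁶
Qp = 1.14×10⁶ > Kp = 1.64×10⁵, so the reverse reaction proceeds.

toward reactants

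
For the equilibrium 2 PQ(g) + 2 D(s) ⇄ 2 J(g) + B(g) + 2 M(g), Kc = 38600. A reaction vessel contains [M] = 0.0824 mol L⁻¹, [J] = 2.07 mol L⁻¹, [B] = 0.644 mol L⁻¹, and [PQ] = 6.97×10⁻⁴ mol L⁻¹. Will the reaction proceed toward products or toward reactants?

(D is a pure solid — omitted from Qc.)
Qc = [J]²·[B]·[M]² / [PQ]² = (2.07)²·(0.644)·(0.0824)² / (6.97×10⁻⁴)² = 38600
Qc = 38600 = Kc, so the system is already at equilibrium.

at equilibrium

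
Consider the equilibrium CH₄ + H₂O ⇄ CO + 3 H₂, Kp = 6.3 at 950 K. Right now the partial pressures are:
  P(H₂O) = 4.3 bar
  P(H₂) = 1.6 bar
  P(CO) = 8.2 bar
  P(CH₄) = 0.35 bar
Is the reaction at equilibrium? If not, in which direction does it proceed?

in the reverse direction

Qp = P(CO)·P(H₂)³ / (P(CH₄)·P(H₂O)) = (8.2)·(1.6)³ / ((0.35)·(4.3)) = 22
Qp = 22 > Kp = 6.3, so the reverse reaction proceeds.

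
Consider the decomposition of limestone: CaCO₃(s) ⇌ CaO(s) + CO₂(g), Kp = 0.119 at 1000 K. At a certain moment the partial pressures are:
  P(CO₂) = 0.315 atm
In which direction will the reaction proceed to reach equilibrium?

(CaCO₃, CaO are pure solids — omitted from Qp.)
Qp = P(CO₂) = 0.315
Qp = 0.315 > Kp = 0.119, so the reverse reaction proceeds.

in the reverse direction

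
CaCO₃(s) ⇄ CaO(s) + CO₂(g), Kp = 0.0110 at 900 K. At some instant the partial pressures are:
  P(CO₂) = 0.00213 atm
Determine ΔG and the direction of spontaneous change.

(CaCO₃, CaO are pure solids — omitted from Qp.)
Qp = P(CO₂) = 0.00213
ΔG = RT ln(Qp/Kp) = (8.314 J mol⁻¹ K⁻¹)(900 K) × ln(0.00213/0.0110)
   = (7.483 kJ/mol)(-1.642) = -12.3 kJ/mol
ΔG < 0, so the forward reaction is spontaneous (proceeds forward).

ΔG = -12.3 kJ/mol; the forward reaction is spontaneous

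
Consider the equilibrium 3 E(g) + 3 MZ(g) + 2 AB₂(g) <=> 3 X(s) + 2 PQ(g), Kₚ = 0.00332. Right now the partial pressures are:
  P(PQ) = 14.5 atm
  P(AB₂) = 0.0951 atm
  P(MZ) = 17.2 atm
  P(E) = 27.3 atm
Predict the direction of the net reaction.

in the forward direction

(X is a pure solid — omitted from Qₚ.)
Qₚ = P(PQ)² / (P(E)³·P(MZ)³·P(AB₂)²) = (14.5)² / ((27.3)³·(17.2)³·(0.0951)²) = 2.25×10⁻⁴
Qₚ = 2.25×10⁻⁴ < Kₚ = 0.00332, so the forward reaction proceeds.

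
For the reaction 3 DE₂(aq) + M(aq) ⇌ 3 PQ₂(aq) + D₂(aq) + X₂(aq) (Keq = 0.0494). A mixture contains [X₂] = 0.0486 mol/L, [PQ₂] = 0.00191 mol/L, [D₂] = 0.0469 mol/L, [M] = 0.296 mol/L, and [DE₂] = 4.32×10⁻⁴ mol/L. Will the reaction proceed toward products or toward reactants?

in the reverse direction

Q = [PQ₂]³·[D₂]·[X₂] / ([DE₂]³·[M]) = (0.00191)³·(0.0469)·(0.0486) / ((4.32×10⁻⁴)³·(0.296)) = 0.666
Q = 0.666 > Keq = 0.0494, so the reverse reaction proceeds.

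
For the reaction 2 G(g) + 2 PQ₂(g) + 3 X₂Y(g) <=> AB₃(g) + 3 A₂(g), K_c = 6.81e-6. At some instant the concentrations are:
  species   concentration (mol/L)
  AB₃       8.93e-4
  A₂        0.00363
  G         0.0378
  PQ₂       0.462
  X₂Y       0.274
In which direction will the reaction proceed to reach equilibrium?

Q_c = [AB₃]·[A₂]³ / ([G]²·[PQ₂]²·[X₂Y]³) = (8.93e-4)·(0.00363)³ / ((0.0378)²·(0.462)²·(0.274)³) = 6.81e-6
Q_c = 6.81e-6 = K_c, so the system is already at equilibrium.

at equilibrium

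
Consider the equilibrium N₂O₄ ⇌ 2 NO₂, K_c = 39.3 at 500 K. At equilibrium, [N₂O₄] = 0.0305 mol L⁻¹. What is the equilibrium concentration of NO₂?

[NO₂] = 1.09 mol L⁻¹

At equilibrium, K_c = [NO₂]² / [N₂O₄] = 39.3.
([NO₂])² / (0.0305) = 39.3
[NO₂]² = 1.20 ⇒ [NO₂] = 1.09 mol L⁻¹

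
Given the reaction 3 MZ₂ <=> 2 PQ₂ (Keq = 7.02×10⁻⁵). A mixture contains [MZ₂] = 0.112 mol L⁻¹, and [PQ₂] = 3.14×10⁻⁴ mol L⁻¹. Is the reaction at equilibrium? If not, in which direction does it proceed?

at equilibrium

Q = [PQ₂]² / [MZ₂]³ = (3.14×10⁻⁴)² / (0.112)³ = 7.02×10⁻⁵
Q = 7.02×10⁻⁵ = Keq, so the system is already at equilibrium.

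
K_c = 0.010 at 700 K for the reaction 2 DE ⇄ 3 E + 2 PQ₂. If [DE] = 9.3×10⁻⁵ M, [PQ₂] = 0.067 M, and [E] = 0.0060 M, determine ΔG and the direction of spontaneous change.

ΔG = 14.1 kJ/mol; the forward reaction is non-spontaneous

Q_c = [E]³·[PQ₂]² / [DE]² = (0.0060)³·(0.067)² / (9.3×10⁻⁵)² = 0.112
ΔG = RT ln(Q_c/K_c) = (8.314 J mol⁻¹ K⁻¹)(700 K) × ln(0.112/0.010)
   = (5.820 kJ/mol)(2.416) = 14.1 kJ/mol
ΔG > 0, so the forward reaction is non-spontaneous (proceeds in reverse).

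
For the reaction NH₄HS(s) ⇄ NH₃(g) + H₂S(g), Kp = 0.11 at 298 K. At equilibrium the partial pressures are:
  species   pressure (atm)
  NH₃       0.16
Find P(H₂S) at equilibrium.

P(H₂S) = 0.69 atm

(NH₄HS is a pure solid — omitted from Kp.)
At equilibrium, Kp = P(NH₃)·P(H₂S) = 0.11.
(0.16)·(P(H₂S)) = 0.11
P(H₂S) = 0.688 = 0.69 atm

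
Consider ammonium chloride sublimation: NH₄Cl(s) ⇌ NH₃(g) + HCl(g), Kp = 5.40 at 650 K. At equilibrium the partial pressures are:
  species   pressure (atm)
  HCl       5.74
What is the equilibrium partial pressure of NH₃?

P(NH₃) = 0.941 atm

(NH₄Cl is a pure solid — omitted from Kp.)
At equilibrium, Kp = P(NH₃)·P(HCl) = 5.40.
(P(NH₃))·(5.74) = 5.40
P(NH₃) = 0.941 atm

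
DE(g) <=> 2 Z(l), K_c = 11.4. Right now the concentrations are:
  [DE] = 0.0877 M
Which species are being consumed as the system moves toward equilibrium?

none (at equilibrium)

(Z is a pure liquid — omitted from Q_c.)
Q_c = 1 / [DE] = 1 / (0.0877) = 11.4
Q_c = 11.4 = K_c; the system is at equilibrium.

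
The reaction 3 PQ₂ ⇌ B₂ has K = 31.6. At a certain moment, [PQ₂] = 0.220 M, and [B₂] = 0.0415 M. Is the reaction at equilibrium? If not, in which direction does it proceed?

Q = [B₂] / [PQ₂]³ = (0.0415) / (0.220)³ = 3.90
Q = 3.90 < K = 31.6, so the forward reaction proceeds.

toward products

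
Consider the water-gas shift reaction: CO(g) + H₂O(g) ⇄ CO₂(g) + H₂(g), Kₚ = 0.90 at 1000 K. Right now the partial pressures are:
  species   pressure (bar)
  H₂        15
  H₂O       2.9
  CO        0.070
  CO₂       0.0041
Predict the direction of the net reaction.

Qₚ = P(CO₂)·P(H₂) / (P(CO)·P(H₂O)) = (0.0041)·(15) / ((0.070)·(2.9)) = 0.30
Qₚ = 0.30 < Kₚ = 0.90, so the forward reaction proceeds.

to the right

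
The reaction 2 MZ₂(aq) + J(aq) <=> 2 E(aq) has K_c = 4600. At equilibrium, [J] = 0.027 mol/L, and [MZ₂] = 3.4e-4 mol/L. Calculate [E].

At equilibrium, K_c = [E]² / ([MZ₂]²·[J]) = 4600.
([E])² / ((3.4e-4)²·(0.027)) = 4600
[E]² = 1.44e-5 ⇒ [E] = 0.0038 mol/L

[E] = 0.0038 mol/L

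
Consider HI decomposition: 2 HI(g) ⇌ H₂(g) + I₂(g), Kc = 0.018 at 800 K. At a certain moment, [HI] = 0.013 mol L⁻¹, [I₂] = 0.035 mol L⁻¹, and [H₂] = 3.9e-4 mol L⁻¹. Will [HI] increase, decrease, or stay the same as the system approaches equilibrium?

Qc = [H₂]·[I₂] / [HI]² = (3.9e-4)·(0.035) / (0.013)² = 0.081
Qc = 0.081 > Kc = 0.018: net reverse reaction.
HI is a reactant, so it increases.

increase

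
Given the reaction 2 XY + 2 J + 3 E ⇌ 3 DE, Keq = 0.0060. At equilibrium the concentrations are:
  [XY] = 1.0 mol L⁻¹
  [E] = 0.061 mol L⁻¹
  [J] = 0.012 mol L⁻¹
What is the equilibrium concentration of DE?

[DE] = 5.8×10⁻⁴ mol L⁻¹

At equilibrium, Keq = [DE]³ / ([XY]²·[J]²·[E]³) = 0.0060.
([DE])³ / ((1.0)²·(0.012)²·(0.061)³) = 0.0060
[DE]³ = 1.96×10⁻¹⁰ ⇒ [DE] = 5.8×10⁻⁴ mol L⁻¹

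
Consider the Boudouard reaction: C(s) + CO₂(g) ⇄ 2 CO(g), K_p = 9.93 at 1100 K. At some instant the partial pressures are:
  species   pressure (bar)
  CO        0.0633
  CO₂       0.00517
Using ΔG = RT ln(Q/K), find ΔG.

ΔG = -23.3 kJ/mol

(C is a pure solid — omitted from Q_p.)
Q_p = P(CO)² / P(CO₂) = (0.0633)² / (0.00517) = 0.775
ΔG = RT ln(Q_p/K_p) = (8.314 J mol⁻¹ K⁻¹)(1100 K) × ln(0.775/9.93)
   = (9.145 kJ/mol)(-2.550) = -23.3 kJ/mol
ΔG < 0, so the forward reaction is spontaneous (proceeds forward).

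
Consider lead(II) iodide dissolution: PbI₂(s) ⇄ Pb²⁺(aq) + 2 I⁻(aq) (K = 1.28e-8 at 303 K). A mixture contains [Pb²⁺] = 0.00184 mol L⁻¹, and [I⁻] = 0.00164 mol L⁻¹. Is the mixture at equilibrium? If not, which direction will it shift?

no; Q < K, reaction proceeds forward

(PbI₂ is a pure solid — omitted from Q.)
Q = [Pb²⁺]·[I⁻]² = (0.00184)·(0.00164)² = 4.95e-9
Q = 4.95e-9 < K = 1.28e-8: net forward reaction.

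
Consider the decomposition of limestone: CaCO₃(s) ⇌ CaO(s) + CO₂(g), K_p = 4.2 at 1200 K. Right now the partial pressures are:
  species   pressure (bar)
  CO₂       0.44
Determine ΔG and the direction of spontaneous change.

(CaCO₃, CaO are pure solids — omitted from Q_p.)
Q_p = P(CO₂) = 0.440
ΔG = RT ln(Q_p/K_p) = (8.314 J mol⁻¹ K⁻¹)(1200 K) × ln(0.440/4.2)
   = (9.977 kJ/mol)(-2.256) = -22.5 kJ/mol
ΔG < 0, so the forward reaction is spontaneous (proceeds forward).

ΔG = -22.5 kJ/mol; the forward reaction is spontaneous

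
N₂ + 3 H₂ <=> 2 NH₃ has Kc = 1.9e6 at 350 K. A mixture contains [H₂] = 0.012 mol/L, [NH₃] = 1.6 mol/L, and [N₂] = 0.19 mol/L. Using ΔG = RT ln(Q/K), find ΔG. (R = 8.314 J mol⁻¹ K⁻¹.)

ΔG = 4.11 kJ/mol

Qc = [NH₃]² / ([N₂]·[H₂]³) = (1.6)² / ((0.19)·(0.012)³) = 7.80e6
ΔG = RT ln(Qc/Kc) = (8.314 J mol⁻¹ K⁻¹)(350 K) × ln(7.80e6/1.9e6)
   = (2.910 kJ/mol)(1.412) = 4.11 kJ/mol
ΔG > 0, so the forward reaction is non-spontaneous (proceeds in reverse).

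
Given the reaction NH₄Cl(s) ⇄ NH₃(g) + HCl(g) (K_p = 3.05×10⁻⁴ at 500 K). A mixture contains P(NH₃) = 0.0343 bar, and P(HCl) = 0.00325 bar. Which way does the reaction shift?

(NH₄Cl is a pure solid — omitted from Q_p.)
Q_p = P(NH₃)·P(HCl) = (0.0343)·(0.00325) = 1.11×10⁻⁴
Q_p = 1.11×10⁻⁴ < K_p = 3.05×10⁻⁴, so the forward reaction proceeds.

in the forward direction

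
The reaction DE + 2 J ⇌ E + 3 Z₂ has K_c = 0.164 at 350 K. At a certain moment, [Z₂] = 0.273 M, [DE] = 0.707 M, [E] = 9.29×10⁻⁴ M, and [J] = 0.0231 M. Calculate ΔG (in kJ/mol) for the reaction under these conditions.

ΔG = -3.45 kJ/mol

Q_c = [E]·[Z₂]³ / ([DE]·[J]²) = (9.29×10⁻⁴)·(0.273)³ / ((0.707)·(0.0231)²) = 0.0501
ΔG = RT ln(Q_c/K_c) = (8.314 J mol⁻¹ K⁻¹)(350 K) × ln(0.0501/0.164)
   = (2.910 kJ/mol)(-1.186) = -3.45 kJ/mol
ΔG < 0, so the forward reaction is spontaneous (proceeds forward).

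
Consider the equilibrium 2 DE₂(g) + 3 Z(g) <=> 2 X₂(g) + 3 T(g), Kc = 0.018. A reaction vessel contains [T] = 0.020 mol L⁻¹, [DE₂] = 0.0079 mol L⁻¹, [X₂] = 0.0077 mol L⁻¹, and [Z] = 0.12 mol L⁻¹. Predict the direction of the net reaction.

Qc = [X₂]²·[T]³ / ([DE₂]²·[Z]³) = (0.0077)²·(0.020)³ / ((0.0079)²·(0.12)³) = 0.0044
Qc = 0.0044 < Kc = 0.018, so the forward reaction proceeds.

to the right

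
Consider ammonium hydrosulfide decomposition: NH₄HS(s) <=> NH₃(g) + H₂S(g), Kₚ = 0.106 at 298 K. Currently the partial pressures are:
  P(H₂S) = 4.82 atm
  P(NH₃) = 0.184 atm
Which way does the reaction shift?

in the reverse direction

(NH₄HS is a pure solid — omitted from Qₚ.)
Qₚ = P(NH₃)·P(H₂S) = (0.184)·(4.82) = 0.887
Qₚ = 0.887 > Kₚ = 0.106, so the reverse reaction proceeds.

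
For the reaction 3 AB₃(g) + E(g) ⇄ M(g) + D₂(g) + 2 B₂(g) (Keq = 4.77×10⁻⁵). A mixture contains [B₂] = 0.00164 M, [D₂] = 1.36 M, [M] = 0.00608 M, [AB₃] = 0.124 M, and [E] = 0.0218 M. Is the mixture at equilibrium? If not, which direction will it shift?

no; Q > K, reaction proceeds in reverse

Q = [M]·[D₂]·[B₂]² / ([AB₃]³·[E]) = (0.00608)·(1.36)·(0.00164)² / ((0.124)³·(0.0218)) = 5.35×10⁻⁴
Q = 5.35×10⁻⁴ > Keq = 4.77×10⁻⁵: net reverse reaction.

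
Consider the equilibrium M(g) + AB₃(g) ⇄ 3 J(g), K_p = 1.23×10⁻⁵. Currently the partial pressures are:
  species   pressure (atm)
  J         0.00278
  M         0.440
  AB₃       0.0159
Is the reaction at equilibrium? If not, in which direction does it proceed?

toward products

Q_p = P(J)³ / (P(M)·P(AB₃)) = (0.00278)³ / ((0.440)·(0.0159)) = 3.07×10⁻⁶
Q_p = 3.07×10⁻⁶ < K_p = 1.23×10⁻⁵, so the forward reaction proceeds.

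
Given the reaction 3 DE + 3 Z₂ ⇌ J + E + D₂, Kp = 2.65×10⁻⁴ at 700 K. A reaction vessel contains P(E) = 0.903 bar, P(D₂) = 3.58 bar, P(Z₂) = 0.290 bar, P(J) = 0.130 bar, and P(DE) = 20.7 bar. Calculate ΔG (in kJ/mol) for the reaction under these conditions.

ΔG = 11.6 kJ/mol

Qp = P(J)·P(E)·P(D₂) / (P(DE)³·P(Z₂)³) = (0.130)·(0.903)·(3.58) / ((20.7)³·(0.290)³) = 0.00194
ΔG = RT ln(Qp/Kp) = (8.314 J mol⁻¹ K⁻¹)(700 K) × ln(0.00194/2.65×10⁻⁴)
   = (5.820 kJ/mol)(1.991) = 11.6 kJ/mol
ΔG > 0, so the forward reaction is non-spontaneous (proceeds in reverse).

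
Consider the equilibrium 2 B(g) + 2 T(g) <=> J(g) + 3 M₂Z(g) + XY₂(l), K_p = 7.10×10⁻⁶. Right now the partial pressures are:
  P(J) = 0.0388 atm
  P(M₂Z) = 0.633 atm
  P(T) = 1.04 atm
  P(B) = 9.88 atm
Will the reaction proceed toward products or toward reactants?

toward reactants

(XY₂ is a pure liquid — omitted from Q_p.)
Q_p = P(J)·P(M₂Z)³ / (P(B)²·P(T)²) = (0.0388)·(0.633)³ / ((9.88)²·(1.04)²) = 9.32×10⁻⁵
Q_p = 9.32×10⁻⁵ > K_p = 7.10×10⁻⁶, so the reverse reaction proceeds.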